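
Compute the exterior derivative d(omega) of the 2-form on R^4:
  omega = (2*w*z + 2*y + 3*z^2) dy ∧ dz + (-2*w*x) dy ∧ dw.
d(omega) = (2*z) dy ∧ dz ∧ dw + (-2*w) dx ∧ dy ∧ dw

For a 2-form omega = sum_{i<j} g_{ij} dx_i ∧ dx_j, the exterior derivative is
  d(omega) = sum_{i<j} d(g_{ij}) ∧ dx_i ∧ dx_j = sum_{i<j, k} (∂g_{ij}/∂x_k) dx_k ∧ dx_i ∧ dx_j.
Expand each term, using dx_k ∧ dx_i ∧ dx_j = sgn(permutation) dx_{(a)} ∧ dx_{(b)} ∧ dx_{(c)} with (a < b < c) sorted:
  d(2*w*z + 2*y + 3*z^2) includes (∂/∂w)(2*w*z + 2*y + 3*z^2) dw = (2*z) dw, which multiplied by dy ∧ dz gives (2*z) dy ∧ dz ∧ dw
  d(-2*w*x) includes (∂/∂x)(-2*w*x) dx = (-2*w) dx, which multiplied by dy ∧ dw gives (-2*w) dx ∧ dy ∧ dw
Collecting like 3-forms: d(omega) = (2*z) dy ∧ dz ∧ dw + (-2*w) dx ∧ dy ∧ dw.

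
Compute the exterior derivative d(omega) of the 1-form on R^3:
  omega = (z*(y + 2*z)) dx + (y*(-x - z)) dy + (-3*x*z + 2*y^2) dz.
d(omega) = (-y - z) dx ∧ dy + (-y - 7*z) dx ∧ dz + (5*y) dy ∧ dz

For a 1-form omega = sum_i f_i dx_i, the exterior derivative is
  d(omega) = sum_{i < j} (∂f_j/∂x_i - ∂f_i/∂x_j) dx_i ∧ dx_j.
  coefficient of dx ∧ dy: ∂f_2/∂x - ∂f_1/∂y = ∂(y*(-x - z))/∂x - ∂(z*(y + 2*z))/∂y = -y - z
  coefficient of dx ∧ dz: ∂f_3/∂x - ∂f_1/∂z = ∂(-3*x*z + 2*y^2)/∂x - ∂(z*(y + 2*z))/∂z = -y - 7*z
  coefficient of dy ∧ dz: ∂f_3/∂y - ∂f_2/∂z = ∂(-3*x*z + 2*y^2)/∂y - ∂(y*(-x - z))/∂z = 5*y
Assembling: d(omega) = (-y - z) dx ∧ dy + (-y - 7*z) dx ∧ dz + (5*y) dy ∧ dz.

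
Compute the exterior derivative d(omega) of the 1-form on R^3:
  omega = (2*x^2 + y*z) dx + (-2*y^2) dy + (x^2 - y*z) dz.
d(omega) = (-z) dx ∧ dy + (2*x - y) dx ∧ dz + (-z) dy ∧ dz

For a 1-form omega = sum_i f_i dx_i, the exterior derivative is
  d(omega) = sum_{i < j} (∂f_j/∂x_i - ∂f_i/∂x_j) dx_i ∧ dx_j.
  coefficient of dx ∧ dy: ∂f_2/∂x - ∂f_1/∂y = ∂(-2*y^2)/∂x - ∂(2*x^2 + y*z)/∂y = -z
  coefficient of dx ∧ dz: ∂f_3/∂x - ∂f_1/∂z = ∂(x^2 - y*z)/∂x - ∂(2*x^2 + y*z)/∂z = 2*x - y
  coefficient of dy ∧ dz: ∂f_3/∂y - ∂f_2/∂z = ∂(x^2 - y*z)/∂y - ∂(-2*y^2)/∂z = -z
Assembling: d(omega) = (-z) dx ∧ dy + (2*x - y) dx ∧ dz + (-z) dy ∧ dz.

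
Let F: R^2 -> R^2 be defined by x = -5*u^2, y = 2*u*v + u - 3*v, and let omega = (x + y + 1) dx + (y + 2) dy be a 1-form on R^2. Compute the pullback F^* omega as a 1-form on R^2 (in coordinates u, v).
F^* omega = (50*u^3 - 20*u^2*v - 10*u^2 + 4*u*v^2 + 34*u*v - 9*u - 6*v^2 + v + 2) du + (4*u^2*v + 2*u^2 - 12*u*v + u + 9*v - 6) dv

Using F^*(f dg) = (f ∘ F) d(g ∘ F), substitute each coordinate x_i by F_i(u, v) in f_i, and replace dx_i by d F_i = (∂F_i/∂u) du + (∂F_i/∂v) dv.
  For the x component: f_1(F) = -5*u^2 + 2*u*v + u - 3*v + 1; d F_1 = (-10*u) du + (0) dv
  For the y component: f_2(F) = 2*u*v + u - 3*v + 2; d F_2 = (2*v + 1) du + (2*u - 3) dv
Combining and collecting du, dv coefficients:
  coeff of du: 50*u^3 - 20*u^2*v - 10*u^2 + 4*u*v^2 + 34*u*v - 9*u - 6*v^2 + v + 2
  coeff of dv: 4*u^2*v + 2*u^2 - 12*u*v + u + 9*v - 6
F^* omega = (50*u^3 - 20*u^2*v - 10*u^2 + 4*u*v^2 + 34*u*v - 9*u - 6*v^2 + v + 2) du + (4*u^2*v + 2*u^2 - 12*u*v + u + 9*v - 6) dv.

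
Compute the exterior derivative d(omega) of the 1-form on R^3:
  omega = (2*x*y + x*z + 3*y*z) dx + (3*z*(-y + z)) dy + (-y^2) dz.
d(omega) = (-2*x - 3*z) dx ∧ dy + (-x - 3*y) dx ∧ dz + (y - 6*z) dy ∧ dz

For a 1-form omega = sum_i f_i dx_i, the exterior derivative is
  d(omega) = sum_{i < j} (∂f_j/∂x_i - ∂f_i/∂x_j) dx_i ∧ dx_j.
  coefficient of dx ∧ dy: ∂f_2/∂x - ∂f_1/∂y = ∂(3*z*(-y + z))/∂x - ∂(2*x*y + x*z + 3*y*z)/∂y = -2*x - 3*z
  coefficient of dx ∧ dz: ∂f_3/∂x - ∂f_1/∂z = ∂(-y^2)/∂x - ∂(2*x*y + x*z + 3*y*z)/∂z = -x - 3*y
  coefficient of dy ∧ dz: ∂f_3/∂y - ∂f_2/∂z = ∂(-y^2)/∂y - ∂(3*z*(-y + z))/∂z = y - 6*z
Assembling: d(omega) = (-2*x - 3*z) dx ∧ dy + (-x - 3*y) dx ∧ dz + (y - 6*z) dy ∧ dz.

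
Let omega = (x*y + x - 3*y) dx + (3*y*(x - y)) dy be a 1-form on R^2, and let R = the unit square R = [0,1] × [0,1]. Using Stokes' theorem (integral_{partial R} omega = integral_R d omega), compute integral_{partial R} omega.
integral_(partial R) omega = 4

Stokes: integral_partial_R omega = integral_R d omega with d omega = (∂Q/∂x - ∂P/∂y) dx ∧ dy.
  ∂Q/∂x = 3*y
  ∂P/∂y = x - 3
  integrand = ∂Q/∂x - ∂P/∂y = -x + 3*y + 3.
Integrating over R: integral_0^1 integral_0^1 (-x + 3*y + 3) dx dy = 4.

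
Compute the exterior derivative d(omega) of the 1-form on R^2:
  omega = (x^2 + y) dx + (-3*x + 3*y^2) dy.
d(omega) = (-4) dx ∧ dy

For a 1-form omega = sum_i f_i dx_i, the exterior derivative is
  d(omega) = sum_{i < j} (∂f_j/∂x_i - ∂f_i/∂x_j) dx_i ∧ dx_j.
  coefficient of dx ∧ dy: ∂f_2/∂x - ∂f_1/∂y = ∂(-3*x + 3*y^2)/∂x - ∂(x^2 + y)/∂y = -4
Assembling: d(omega) = (-4) dx ∧ dy.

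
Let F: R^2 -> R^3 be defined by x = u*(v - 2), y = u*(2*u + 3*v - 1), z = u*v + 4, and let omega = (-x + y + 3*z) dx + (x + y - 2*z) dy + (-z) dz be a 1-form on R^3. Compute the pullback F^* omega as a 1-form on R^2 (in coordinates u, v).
F^* omega = (8*u^3 + 16*u^2*v - 18*u^2 + 10*u*v^2 - 20*u*v - 31*u - 16*v - 16) du + (2*u*(4*u^2 + 5*u*v - 4*u - 8)) dv

Using F^*(f dg) = (f ∘ F) d(g ∘ F), substitute each coordinate x_i by F_i(u, v) in f_i, and replace dx_i by d F_i = (∂F_i/∂u) du + (∂F_i/∂v) dv.
  For the x component: f_1(F) = 2*u^2 + 5*u*v + u + 12; d F_1 = (v - 2) du + (u) dv
  For the y component: f_2(F) = 2*u^2 + 2*u*v - 3*u - 8; d F_2 = (4*u + 3*v - 1) du + (3*u) dv
  For the z component: f_3(F) = -u*v - 4; d F_3 = (v) du + (u) dv
Combining and collecting du, dv coefficients:
  coeff of du: 8*u^3 + 16*u^2*v - 18*u^2 + 10*u*v^2 - 20*u*v - 31*u - 16*v - 16
  coeff of dv: 2*u*(4*u^2 + 5*u*v - 4*u - 8)
F^* omega = (8*u^3 + 16*u^2*v - 18*u^2 + 10*u*v^2 - 20*u*v - 31*u - 16*v - 16) du + (2*u*(4*u^2 + 5*u*v - 4*u - 8)) dv.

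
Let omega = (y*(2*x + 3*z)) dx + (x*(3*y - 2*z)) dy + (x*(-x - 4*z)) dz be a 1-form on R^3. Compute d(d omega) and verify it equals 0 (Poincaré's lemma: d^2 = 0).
d(d omega) = 0

Step 1: d omega = sum_{i<j} (∂f_j/∂x_i - ∂f_i/∂x_j) dx_i ∧ dx_j:
  coeff of dx ∧ dy: -2*x + 3*y - 5*z
  coeff of dx ∧ dz: -2*x - 3*y - 4*z
  coeff of dy ∧ dz: 2*x
Step 2: Apply d again to each 2-form coefficient. The only possible 3-form in R^3 is dx ∧ dy ∧ dz, with coefficient
  ∂(coeff of dy∧dz)/∂x - ∂(coeff of dx∧dz)/∂y + ∂(coeff of dx∧dy)/∂z
  = ∂/∂x (2*x) - ∂/∂y (-2*x - 3*y - 4*z) + ∂/∂z (-2*x + 3*y - 5*z).
Each of these terms simplifies to sums of mixed partials that cancel in pairs. The result is 0 (by equality of mixed partials for smooth functions — Schwarz / Clairaut).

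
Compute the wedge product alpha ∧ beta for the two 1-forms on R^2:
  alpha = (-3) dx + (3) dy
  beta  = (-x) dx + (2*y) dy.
alpha ∧ beta = (3*x - 6*y) dx ∧ dy

Distribute the wedge, using dx_i ∧ dx_j = -dx_j ∧ dx_i and dx_i ∧ dx_i = 0. For each pair (i, j) with i < j, the coefficient of dx_i ∧ dx_j in alpha ∧ beta is (alpha_i * beta_j - alpha_j * beta_i). Collecting: alpha ∧ beta = (3*x - 6*y) dx ∧ dy.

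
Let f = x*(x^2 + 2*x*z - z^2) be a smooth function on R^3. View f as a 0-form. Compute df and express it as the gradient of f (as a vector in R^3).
df = (3*x^2 + 4*x*z - z^2) dx + (0) dy + (2*x*(x - z)) dz; grad f = (3*x^2 + 4*x*z - z^2, 0, 2*x*(x - z))

For a 0-form f, d f = (∂f/∂x) dx + (∂f/∂y) dy + (∂f/∂z) dz. The components of the vector representation are exactly the entries of grad f in Cartesian coordinates:
  ∂f/∂x = 3*x^2 + 4*x*z - z^2
  ∂f/∂y = 0
  ∂f/∂z = 2*x*(x - z).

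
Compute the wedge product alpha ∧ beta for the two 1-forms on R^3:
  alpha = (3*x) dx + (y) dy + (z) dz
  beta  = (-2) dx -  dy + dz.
alpha ∧ beta = (-3*x + 2*y) dx ∧ dy + (3*x + 2*z) dx ∧ dz + (y + z) dy ∧ dz

Distribute the wedge, using dx_i ∧ dx_j = -dx_j ∧ dx_i and dx_i ∧ dx_i = 0. For each pair (i, j) with i < j, the coefficient of dx_i ∧ dx_j in alpha ∧ beta is (alpha_i * beta_j - alpha_j * beta_i). Collecting: alpha ∧ beta = (-3*x + 2*y) dx ∧ dy + (3*x + 2*z) dx ∧ dz + (y + z) dy ∧ dz.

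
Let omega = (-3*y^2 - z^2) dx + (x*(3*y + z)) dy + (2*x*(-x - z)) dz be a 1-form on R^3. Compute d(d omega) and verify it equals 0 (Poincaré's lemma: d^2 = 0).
d(d omega) = 0

Step 1: d omega = sum_{i<j} (∂f_j/∂x_i - ∂f_i/∂x_j) dx_i ∧ dx_j:
  coeff of dx ∧ dy: 9*y + z
  coeff of dx ∧ dz: -4*x
  coeff of dy ∧ dz: -x
Step 2: Apply d again to each 2-form coefficient. The only possible 3-form in R^3 is dx ∧ dy ∧ dz, with coefficient
  ∂(coeff of dy∧dz)/∂x - ∂(coeff of dx∧dz)/∂y + ∂(coeff of dx∧dy)/∂z
  = ∂/∂x (-x) - ∂/∂y (-4*x) + ∂/∂z (9*y + z).
Each of these terms simplifies to sums of mixed partials that cancel in pairs. The result is 0 (by equality of mixed partials for smooth functions — Schwarz / Clairaut).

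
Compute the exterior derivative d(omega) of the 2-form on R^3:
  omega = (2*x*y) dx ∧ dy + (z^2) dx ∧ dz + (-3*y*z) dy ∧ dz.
d(omega) = 0

For a 2-form omega = sum_{i<j} g_{ij} dx_i ∧ dx_j, the exterior derivative is
  d(omega) = sum_{i<j} d(g_{ij}) ∧ dx_i ∧ dx_j = sum_{i<j, k} (∂g_{ij}/∂x_k) dx_k ∧ dx_i ∧ dx_j.
Expand each term, using dx_k ∧ dx_i ∧ dx_j = sgn(permutation) dx_{(a)} ∧ dx_{(b)} ∧ dx_{(c)} with (a < b < c) sorted:

Collecting like 3-forms: d(omega) = 0.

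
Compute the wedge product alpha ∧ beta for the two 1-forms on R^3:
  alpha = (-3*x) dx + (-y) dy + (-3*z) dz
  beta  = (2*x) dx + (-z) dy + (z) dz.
alpha ∧ beta = (x*(2*y + 3*z)) dx ∧ dy + (3*x*z) dx ∧ dz + (-z*(y + 3*z)) dy ∧ dz

Distribute the wedge, using dx_i ∧ dx_j = -dx_j ∧ dx_i and dx_i ∧ dx_i = 0. For each pair (i, j) with i < j, the coefficient of dx_i ∧ dx_j in alpha ∧ beta is (alpha_i * beta_j - alpha_j * beta_i). Collecting: alpha ∧ beta = (x*(2*y + 3*z)) dx ∧ dy + (3*x*z) dx ∧ dz + (-z*(y + 3*z)) dy ∧ dz.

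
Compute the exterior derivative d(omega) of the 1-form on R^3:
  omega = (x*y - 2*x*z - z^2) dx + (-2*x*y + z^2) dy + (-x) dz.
d(omega) = (-x - 2*y) dx ∧ dy + (2*x + 2*z - 1) dx ∧ dz + (-2*z) dy ∧ dz

For a 1-form omega = sum_i f_i dx_i, the exterior derivative is
  d(omega) = sum_{i < j} (∂f_j/∂x_i - ∂f_i/∂x_j) dx_i ∧ dx_j.
  coefficient of dx ∧ dy: ∂f_2/∂x - ∂f_1/∂y = ∂(-2*x*y + z^2)/∂x - ∂(x*y - 2*x*z - z^2)/∂y = -x - 2*y
  coefficient of dx ∧ dz: ∂f_3/∂x - ∂f_1/∂z = ∂(-x)/∂x - ∂(x*y - 2*x*z - z^2)/∂z = 2*x + 2*z - 1
  coefficient of dy ∧ dz: ∂f_3/∂y - ∂f_2/∂z = ∂(-x)/∂y - ∂(-2*x*y + z^2)/∂z = -2*z
Assembling: d(omega) = (-x - 2*y) dx ∧ dy + (2*x + 2*z - 1) dx ∧ dz + (-2*z) dy ∧ dz.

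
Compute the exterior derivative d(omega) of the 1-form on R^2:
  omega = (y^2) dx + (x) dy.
d(omega) = (1 - 2*y) dx ∧ dy

For a 1-form omega = sum_i f_i dx_i, the exterior derivative is
  d(omega) = sum_{i < j} (∂f_j/∂x_i - ∂f_i/∂x_j) dx_i ∧ dx_j.
  coefficient of dx ∧ dy: ∂f_2/∂x - ∂f_1/∂y = ∂(x)/∂x - ∂(y^2)/∂y = 1 - 2*y
Assembling: d(omega) = (1 - 2*y) dx ∧ dy.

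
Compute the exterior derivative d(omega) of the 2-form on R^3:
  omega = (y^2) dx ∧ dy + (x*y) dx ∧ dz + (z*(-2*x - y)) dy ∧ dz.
d(omega) = (-x - 2*z) dx ∧ dy ∧ dz

For a 2-form omega = sum_{i<j} g_{ij} dx_i ∧ dx_j, the exterior derivative is
  d(omega) = sum_{i<j} d(g_{ij}) ∧ dx_i ∧ dx_j = sum_{i<j, k} (∂g_{ij}/∂x_k) dx_k ∧ dx_i ∧ dx_j.
Expand each term, using dx_k ∧ dx_i ∧ dx_j = sgn(permutation) dx_{(a)} ∧ dx_{(b)} ∧ dx_{(c)} with (a < b < c) sorted:
  d(x*y) includes (∂/∂y)(x*y) dy = (x) dy, which multiplied by dx ∧ dz gives (-x) dx ∧ dy ∧ dz
  d(z*(-2*x - y)) includes (∂/∂x)(z*(-2*x - y)) dx = (-2*z) dx, which multiplied by dy ∧ dz gives (-2*z) dx ∧ dy ∧ dz
Collecting like 3-forms: d(omega) = (-x - 2*z) dx ∧ dy ∧ dz.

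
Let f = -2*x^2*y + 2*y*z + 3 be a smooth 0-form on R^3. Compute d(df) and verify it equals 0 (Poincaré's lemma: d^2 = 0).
d(df) = 0

Step 1: df = sum_i (∂f/∂x_i) dx_i = (-4*x*y) dx + (-2*x^2 + 2*z) dy + (2*y) dz.
Step 2: Apply d again. Using the 1-form formula, the coefficient of dx ∧ dy in d(df) is ∂^2 f/∂x ∂y - ∂^2 f/∂y ∂x = (-4*x) - (-4*x) = 0 (equality of mixed partials for smooth f).
Similarly for dx ∧ dz and dy ∧ dz — all coefficients vanish. So d(df) = 0.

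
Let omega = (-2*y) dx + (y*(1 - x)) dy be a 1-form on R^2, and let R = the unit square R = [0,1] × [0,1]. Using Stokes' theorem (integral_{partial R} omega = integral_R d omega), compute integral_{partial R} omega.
integral_(partial R) omega = 3/2

Stokes: integral_partial_R omega = integral_R d omega with d omega = (∂Q/∂x - ∂P/∂y) dx ∧ dy.
  ∂Q/∂x = -y
  ∂P/∂y = -2
  integrand = ∂Q/∂x - ∂P/∂y = 2 - y.
Integrating over R: integral_0^1 integral_0^1 (2 - y) dx dy = 3/2.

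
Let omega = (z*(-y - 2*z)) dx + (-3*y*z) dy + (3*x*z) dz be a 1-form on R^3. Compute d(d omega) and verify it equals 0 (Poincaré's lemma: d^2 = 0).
d(d omega) = 0

Step 1: d omega = sum_{i<j} (∂f_j/∂x_i - ∂f_i/∂x_j) dx_i ∧ dx_j:
  coeff of dx ∧ dy: z
  coeff of dx ∧ dz: y + 7*z
  coeff of dy ∧ dz: 3*y
Step 2: Apply d again to each 2-form coefficient. The only possible 3-form in R^3 is dx ∧ dy ∧ dz, with coefficient
  ∂(coeff of dy∧dz)/∂x - ∂(coeff of dx∧dz)/∂y + ∂(coeff of dx∧dy)/∂z
  = ∂/∂x (3*y) - ∂/∂y (y + 7*z) + ∂/∂z (z).
Each of these terms simplifies to sums of mixed partials that cancel in pairs. The result is 0 (by equality of mixed partials for smooth functions — Schwarz / Clairaut).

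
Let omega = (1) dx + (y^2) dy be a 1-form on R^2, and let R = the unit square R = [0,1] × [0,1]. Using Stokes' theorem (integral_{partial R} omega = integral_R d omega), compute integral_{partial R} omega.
integral_(partial R) omega = 0

Stokes: integral_partial_R omega = integral_R d omega with d omega = (∂Q/∂x - ∂P/∂y) dx ∧ dy.
  ∂Q/∂x = 0
  ∂P/∂y = 0
  integrand = ∂Q/∂x - ∂P/∂y = 0.
Integrating over R: integral_0^1 integral_0^1 (0) dx dy = 0.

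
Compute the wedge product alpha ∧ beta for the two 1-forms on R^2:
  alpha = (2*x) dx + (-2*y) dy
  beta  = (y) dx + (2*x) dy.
alpha ∧ beta = (4*x^2 + 2*y^2) dx ∧ dy

Distribute the wedge, using dx_i ∧ dx_j = -dx_j ∧ dx_i and dx_i ∧ dx_i = 0. For each pair (i, j) with i < j, the coefficient of dx_i ∧ dx_j in alpha ∧ beta is (alpha_i * beta_j - alpha_j * beta_i). Collecting: alpha ∧ beta = (4*x^2 + 2*y^2) dx ∧ dy.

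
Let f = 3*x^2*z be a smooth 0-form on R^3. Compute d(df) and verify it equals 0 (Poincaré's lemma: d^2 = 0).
d(df) = 0

Step 1: df = sum_i (∂f/∂x_i) dx_i = (6*x*z) dx + (0) dy + (3*x^2) dz.
Step 2: Apply d again. Using the 1-form formula, the coefficient of dx ∧ dy in d(df) is ∂^2 f/∂x ∂y - ∂^2 f/∂y ∂x = (0) - (0) = 0 (equality of mixed partials for smooth f).
Similarly for dx ∧ dz and dy ∧ dz — all coefficients vanish. So d(df) = 0.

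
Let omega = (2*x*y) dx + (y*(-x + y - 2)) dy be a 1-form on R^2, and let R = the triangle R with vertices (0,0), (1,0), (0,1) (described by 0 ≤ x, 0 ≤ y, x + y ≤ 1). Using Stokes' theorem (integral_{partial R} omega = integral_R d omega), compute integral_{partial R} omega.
integral_(partial R) omega = -1/2

Stokes: integral_partial_R omega = integral_R d omega with d omega = (∂Q/∂x - ∂P/∂y) dx ∧ dy.
  ∂Q/∂x = -y
  ∂P/∂y = 2*x
  integrand = ∂Q/∂x - ∂P/∂y = -2*x - y.
Integrating over R: integral_0^1 integral_0^{1-x} (-2*x - y) dy dx = -1/2.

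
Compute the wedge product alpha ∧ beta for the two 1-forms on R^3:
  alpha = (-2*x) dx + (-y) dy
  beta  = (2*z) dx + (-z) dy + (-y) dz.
alpha ∧ beta = (2*z*(x + y)) dx ∧ dy + (2*x*y) dx ∧ dz + (y^2) dy ∧ dz

Distribute the wedge, using dx_i ∧ dx_j = -dx_j ∧ dx_i and dx_i ∧ dx_i = 0. For each pair (i, j) with i < j, the coefficient of dx_i ∧ dx_j in alpha ∧ beta is (alpha_i * beta_j - alpha_j * beta_i). Collecting: alpha ∧ beta = (2*z*(x + y)) dx ∧ dy + (2*x*y) dx ∧ dz + (y^2) dy ∧ dz.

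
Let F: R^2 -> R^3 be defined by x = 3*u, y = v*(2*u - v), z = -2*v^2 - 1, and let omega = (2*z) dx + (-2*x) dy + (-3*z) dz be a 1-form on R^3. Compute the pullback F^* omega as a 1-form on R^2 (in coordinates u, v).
F^* omega = (-12*u*v - 12*v^2 - 6) du + (-12*u^2 + 12*u*v - 24*v^3 - 12*v) dv

Using F^*(f dg) = (f ∘ F) d(g ∘ F), substitute each coordinate x_i by F_i(u, v) in f_i, and replace dx_i by d F_i = (∂F_i/∂u) du + (∂F_i/∂v) dv.
  For the x component: f_1(F) = -4*v^2 - 2; d F_1 = (3) du + (0) dv
  For the y component: f_2(F) = -6*u; d F_2 = (2*v) du + (2*u - 2*v) dv
  For the z component: f_3(F) = 6*v^2 + 3; d F_3 = (0) du + (-4*v) dv
Combining and collecting du, dv coefficients:
  coeff of du: -12*u*v - 12*v^2 - 6
  coeff of dv: -12*u^2 + 12*u*v - 24*v^3 - 12*v
F^* omega = (-12*u*v - 12*v^2 - 6) du + (-12*u^2 + 12*u*v - 24*v^3 - 12*v) dv.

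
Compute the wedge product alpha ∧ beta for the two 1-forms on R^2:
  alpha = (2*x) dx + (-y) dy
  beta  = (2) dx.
alpha ∧ beta = (2*y) dx ∧ dy

Distribute the wedge, using dx_i ∧ dx_j = -dx_j ∧ dx_i and dx_i ∧ dx_i = 0. For each pair (i, j) with i < j, the coefficient of dx_i ∧ dx_j in alpha ∧ beta is (alpha_i * beta_j - alpha_j * beta_i). Collecting: alpha ∧ beta = (2*y) dx ∧ dy.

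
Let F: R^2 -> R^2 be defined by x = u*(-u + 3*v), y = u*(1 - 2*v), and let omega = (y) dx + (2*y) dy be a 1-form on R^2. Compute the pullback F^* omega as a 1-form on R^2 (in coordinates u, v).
F^* omega = (u*(4*u*v - 2*u + 2*v^2 - 5*v + 2)) du + (u^2*(2*v - 1)) dv

Using F^*(f dg) = (f ∘ F) d(g ∘ F), substitute each coordinate x_i by F_i(u, v) in f_i, and replace dx_i by d F_i = (∂F_i/∂u) du + (∂F_i/∂v) dv.
  For the x component: f_1(F) = u*(1 - 2*v); d F_1 = (-2*u + 3*v) du + (3*u) dv
  For the y component: f_2(F) = 2*u*(1 - 2*v); d F_2 = (1 - 2*v) du + (-2*u) dv
Combining and collecting du, dv coefficients:
  coeff of du: u*(4*u*v - 2*u + 2*v^2 - 5*v + 2)
  coeff of dv: u^2*(2*v - 1)
F^* omega = (u*(4*u*v - 2*u + 2*v^2 - 5*v + 2)) du + (u^2*(2*v - 1)) dv.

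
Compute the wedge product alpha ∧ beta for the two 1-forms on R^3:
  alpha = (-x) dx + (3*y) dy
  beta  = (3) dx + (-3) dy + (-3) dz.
alpha ∧ beta = (3*x - 9*y) dx ∧ dy + (3*x) dx ∧ dz + (-9*y) dy ∧ dz

Distribute the wedge, using dx_i ∧ dx_j = -dx_j ∧ dx_i and dx_i ∧ dx_i = 0. For each pair (i, j) with i < j, the coefficient of dx_i ∧ dx_j in alpha ∧ beta is (alpha_i * beta_j - alpha_j * beta_i). Collecting: alpha ∧ beta = (3*x - 9*y) dx ∧ dy + (3*x) dx ∧ dz + (-9*y) dy ∧ dz.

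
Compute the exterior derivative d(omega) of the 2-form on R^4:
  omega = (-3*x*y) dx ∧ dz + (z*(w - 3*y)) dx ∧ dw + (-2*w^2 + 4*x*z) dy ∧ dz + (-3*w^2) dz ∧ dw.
d(omega) = (3*x + 4*z) dx ∧ dy ∧ dz + (3*z) dx ∧ dy ∧ dw + (-w + 3*y) dx ∧ dz ∧ dw + (-4*w) dy ∧ dz ∧ dw

For a 2-form omega = sum_{i<j} g_{ij} dx_i ∧ dx_j, the exterior derivative is
  d(omega) = sum_{i<j} d(g_{ij}) ∧ dx_i ∧ dx_j = sum_{i<j, k} (∂g_{ij}/∂x_k) dx_k ∧ dx_i ∧ dx_j.
Expand each term, using dx_k ∧ dx_i ∧ dx_j = sgn(permutation) dx_{(a)} ∧ dx_{(b)} ∧ dx_{(c)} with (a < b < c) sorted:
  d(-3*x*y) includes (∂/∂y)(-3*x*y) dy = (-3*x) dy, which multiplied by dx ∧ dz gives (3*x) dx ∧ dy ∧ dz
  d(z*(w - 3*y)) includes (∂/∂y)(z*(w - 3*y)) dy = (-3*z) dy, which multiplied by dx ∧ dw gives (3*z) dx ∧ dy ∧ dw
  d(z*(w - 3*y)) includes (∂/∂z)(z*(w - 3*y)) dz = (w - 3*y) dz, which multiplied by dx ∧ dw gives (-w + 3*y) dx ∧ dz ∧ dw
  d(-2*w^2 + 4*x*z) includes (∂/∂x)(-2*w^2 + 4*x*z) dx = (4*z) dx, which multiplied by dy ∧ dz gives (4*z) dx ∧ dy ∧ dz
  d(-2*w^2 + 4*x*z) includes (∂/∂w)(-2*w^2 + 4*x*z) dw = (-4*w) dw, which multiplied by dy ∧ dz gives (-4*w) dy ∧ dz ∧ dw
Collecting like 3-forms: d(omega) = (3*x + 4*z) dx ∧ dy ∧ dz + (3*z) dx ∧ dy ∧ dw + (-w + 3*y) dx ∧ dz ∧ dw + (-4*w) dy ∧ dz ∧ dw.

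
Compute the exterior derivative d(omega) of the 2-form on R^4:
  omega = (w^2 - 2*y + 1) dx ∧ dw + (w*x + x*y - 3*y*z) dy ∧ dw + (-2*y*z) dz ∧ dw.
d(omega) = (w + y + 2) dx ∧ dy ∧ dw + (3*y - 2*z) dy ∧ dz ∧ dw

For a 2-form omega = sum_{i<j} g_{ij} dx_i ∧ dx_j, the exterior derivative is
  d(omega) = sum_{i<j} d(g_{ij}) ∧ dx_i ∧ dx_j = sum_{i<j, k} (∂g_{ij}/∂x_k) dx_k ∧ dx_i ∧ dx_j.
Expand each term, using dx_k ∧ dx_i ∧ dx_j = sgn(permutation) dx_{(a)} ∧ dx_{(b)} ∧ dx_{(c)} with (a < b < c) sorted:
  d(w^2 - 2*y + 1) includes (∂/∂y)(w^2 - 2*y + 1) dy = (-2) dy, which multiplied by dx ∧ dw gives (2) dx ∧ dy ∧ dw
  d(w*x + x*y - 3*y*z) includes (∂/∂x)(w*x + x*y - 3*y*z) dx = (w + y) dx, which multiplied by dy ∧ dw gives (w + y) dx ∧ dy ∧ dw
  d(w*x + x*y - 3*y*z) includes (∂/∂z)(w*x + x*y - 3*y*z) dz = (-3*y) dz, which multiplied by dy ∧ dw gives (3*y) dy ∧ dz ∧ dw
  d(-2*y*z) includes (∂/∂y)(-2*y*z) dy = (-2*z) dy, which multiplied by dz ∧ dw gives (-2*z) dy ∧ dz ∧ dw
Collecting like 3-forms: d(omega) = (w + y + 2) dx ∧ dy ∧ dw + (3*y - 2*z) dy ∧ dz ∧ dw.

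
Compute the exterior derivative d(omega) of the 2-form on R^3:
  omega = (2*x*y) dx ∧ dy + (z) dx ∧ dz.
d(omega) = 0

For a 2-form omega = sum_{i<j} g_{ij} dx_i ∧ dx_j, the exterior derivative is
  d(omega) = sum_{i<j} d(g_{ij}) ∧ dx_i ∧ dx_j = sum_{i<j, k} (∂g_{ij}/∂x_k) dx_k ∧ dx_i ∧ dx_j.
Expand each term, using dx_k ∧ dx_i ∧ dx_j = sgn(permutation) dx_{(a)} ∧ dx_{(b)} ∧ dx_{(c)} with (a < b < c) sorted:

Collecting like 3-forms: d(omega) = 0.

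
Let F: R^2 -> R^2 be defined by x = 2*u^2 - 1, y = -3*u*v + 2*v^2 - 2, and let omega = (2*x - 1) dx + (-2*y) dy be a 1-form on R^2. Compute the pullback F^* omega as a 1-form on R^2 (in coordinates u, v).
F^* omega = (16*u^3 - 18*u*v^2 - 12*u + 12*v^3 - 12*v) du + (-18*u^2*v + 36*u*v^2 - 12*u - 16*v^3 + 16*v) dv

Using F^*(f dg) = (f ∘ F) d(g ∘ F), substitute each coordinate x_i by F_i(u, v) in f_i, and replace dx_i by d F_i = (∂F_i/∂u) du + (∂F_i/∂v) dv.
  For the x component: f_1(F) = 4*u^2 - 3; d F_1 = (4*u) du + (0) dv
  For the y component: f_2(F) = 6*u*v - 4*v^2 + 4; d F_2 = (-3*v) du + (-3*u + 4*v) dv
Combining and collecting du, dv coefficients:
  coeff of du: 16*u^3 - 18*u*v^2 - 12*u + 12*v^3 - 12*v
  coeff of dv: -18*u^2*v + 36*u*v^2 - 12*u - 16*v^3 + 16*v
F^* omega = (16*u^3 - 18*u*v^2 - 12*u + 12*v^3 - 12*v) du + (-18*u^2*v + 36*u*v^2 - 12*u - 16*v^3 + 16*v) dv.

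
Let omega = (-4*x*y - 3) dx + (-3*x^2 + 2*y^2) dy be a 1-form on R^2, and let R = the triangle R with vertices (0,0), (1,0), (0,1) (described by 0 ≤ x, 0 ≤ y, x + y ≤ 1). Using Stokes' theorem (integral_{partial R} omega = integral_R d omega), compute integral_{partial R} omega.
integral_(partial R) omega = -1/3

Stokes: integral_partial_R omega = integral_R d omega with d omega = (∂Q/∂x - ∂P/∂y) dx ∧ dy.
  ∂Q/∂x = -6*x
  ∂P/∂y = -4*x
  integrand = ∂Q/∂x - ∂P/∂y = -2*x.
Integrating over R: integral_0^1 integral_0^{1-x} (-2*x) dy dx = -1/3.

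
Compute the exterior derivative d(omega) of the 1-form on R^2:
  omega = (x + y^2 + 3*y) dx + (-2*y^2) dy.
d(omega) = (-2*y - 3) dx ∧ dy

For a 1-form omega = sum_i f_i dx_i, the exterior derivative is
  d(omega) = sum_{i < j} (∂f_j/∂x_i - ∂f_i/∂x_j) dx_i ∧ dx_j.
  coefficient of dx ∧ dy: ∂f_2/∂x - ∂f_1/∂y = ∂(-2*y^2)/∂x - ∂(x + y^2 + 3*y)/∂y = -2*y - 3
Assembling: d(omega) = (-2*y - 3) dx ∧ dy.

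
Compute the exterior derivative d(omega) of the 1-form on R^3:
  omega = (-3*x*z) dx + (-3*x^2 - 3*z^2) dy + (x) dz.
d(omega) = (-6*x) dx ∧ dy + (3*x + 1) dx ∧ dz + (6*z) dy ∧ dz

For a 1-form omega = sum_i f_i dx_i, the exterior derivative is
  d(omega) = sum_{i < j} (∂f_j/∂x_i - ∂f_i/∂x_j) dx_i ∧ dx_j.
  coefficient of dx ∧ dy: ∂f_2/∂x - ∂f_1/∂y = ∂(-3*x^2 - 3*z^2)/∂x - ∂(-3*x*z)/∂y = -6*x
  coefficient of dx ∧ dz: ∂f_3/∂x - ∂f_1/∂z = ∂(x)/∂x - ∂(-3*x*z)/∂z = 3*x + 1
  coefficient of dy ∧ dz: ∂f_3/∂y - ∂f_2/∂z = ∂(x)/∂y - ∂(-3*x^2 - 3*z^2)/∂z = 6*z
Assembling: d(omega) = (-6*x) dx ∧ dy + (3*x + 1) dx ∧ dz + (6*z) dy ∧ dz.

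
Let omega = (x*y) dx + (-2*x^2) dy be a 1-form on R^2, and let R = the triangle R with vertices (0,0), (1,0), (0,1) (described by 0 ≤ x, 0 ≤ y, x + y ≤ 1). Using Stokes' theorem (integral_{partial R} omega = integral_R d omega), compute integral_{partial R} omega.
integral_(partial R) omega = -5/6

Stokes: integral_partial_R omega = integral_R d omega with d omega = (∂Q/∂x - ∂P/∂y) dx ∧ dy.
  ∂Q/∂x = -4*x
  ∂P/∂y = x
  integrand = ∂Q/∂x - ∂P/∂y = -5*x.
Integrating over R: integral_0^1 integral_0^{1-x} (-5*x) dy dx = -5/6.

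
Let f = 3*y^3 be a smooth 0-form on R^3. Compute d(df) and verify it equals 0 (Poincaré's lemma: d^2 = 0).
d(df) = 0

Step 1: df = sum_i (∂f/∂x_i) dx_i = (0) dx + (9*y^2) dy + (0) dz.
Step 2: Apply d again. Using the 1-form formula, the coefficient of dx ∧ dy in d(df) is ∂^2 f/∂x ∂y - ∂^2 f/∂y ∂x = (0) - (0) = 0 (equality of mixed partials for smooth f).
Similarly for dx ∧ dz and dy ∧ dz — all coefficients vanish. So d(df) = 0.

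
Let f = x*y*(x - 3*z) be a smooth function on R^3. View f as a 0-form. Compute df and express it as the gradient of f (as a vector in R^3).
df = (y*(2*x - 3*z)) dx + (x*(x - 3*z)) dy + (-3*x*y) dz; grad f = (y*(2*x - 3*z), x*(x - 3*z), -3*x*y)

For a 0-form f, d f = (∂f/∂x) dx + (∂f/∂y) dy + (∂f/∂z) dz. The components of the vector representation are exactly the entries of grad f in Cartesian coordinates:
  ∂f/∂x = y*(2*x - 3*z)
  ∂f/∂y = x*(x - 3*z)
  ∂f/∂z = -3*x*y.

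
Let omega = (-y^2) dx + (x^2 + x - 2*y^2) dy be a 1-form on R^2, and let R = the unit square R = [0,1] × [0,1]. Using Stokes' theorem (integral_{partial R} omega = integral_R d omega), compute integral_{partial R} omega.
integral_(partial R) omega = 3

Stokes: integral_partial_R omega = integral_R d omega with d omega = (∂Q/∂x - ∂P/∂y) dx ∧ dy.
  ∂Q/∂x = 2*x + 1
  ∂P/∂y = -2*y
  integrand = ∂Q/∂x - ∂P/∂y = 2*x + 2*y + 1.
Integrating over R: integral_0^1 integral_0^1 (2*x + 2*y + 1) dx dy = 3.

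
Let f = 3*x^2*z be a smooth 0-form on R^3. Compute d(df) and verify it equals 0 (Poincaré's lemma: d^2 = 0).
d(df) = 0

Step 1: df = sum_i (∂f/∂x_i) dx_i = (6*x*z) dx + (0) dy + (3*x^2) dz.
Step 2: Apply d again. Using the 1-form formula, the coefficient of dx ∧ dy in d(df) is ∂^2 f/∂x ∂y - ∂^2 f/∂y ∂x = (0) - (0) = 0 (equality of mixed partials for smooth f).
Similarly for dx ∧ dz and dy ∧ dz — all coefficients vanish. So d(df) = 0.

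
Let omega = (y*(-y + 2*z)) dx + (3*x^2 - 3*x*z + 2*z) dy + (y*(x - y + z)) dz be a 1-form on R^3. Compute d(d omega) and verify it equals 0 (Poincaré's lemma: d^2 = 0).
d(d omega) = 0

Step 1: d omega = sum_{i<j} (∂f_j/∂x_i - ∂f_i/∂x_j) dx_i ∧ dx_j:
  coeff of dx ∧ dy: 6*x + 2*y - 5*z
  coeff of dx ∧ dz: -y
  coeff of dy ∧ dz: 4*x - 2*y + z - 2
Step 2: Apply d again to each 2-form coefficient. The only possible 3-form in R^3 is dx ∧ dy ∧ dz, with coefficient
  ∂(coeff of dy∧dz)/∂x - ∂(coeff of dx∧dz)/∂y + ∂(coeff of dx∧dy)/∂z
  = ∂/∂x (4*x - 2*y + z - 2) - ∂/∂y (-y) + ∂/∂z (6*x + 2*y - 5*z).
Each of these terms simplifies to sums of mixed partials that cancel in pairs. The result is 0 (by equality of mixed partials for smooth functions — Schwarz / Clairaut).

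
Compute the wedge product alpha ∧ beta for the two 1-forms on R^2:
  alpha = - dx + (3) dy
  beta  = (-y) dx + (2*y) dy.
alpha ∧ beta = (y) dx ∧ dy

Distribute the wedge, using dx_i ∧ dx_j = -dx_j ∧ dx_i and dx_i ∧ dx_i = 0. For each pair (i, j) with i < j, the coefficient of dx_i ∧ dx_j in alpha ∧ beta is (alpha_i * beta_j - alpha_j * beta_i). Collecting: alpha ∧ beta = (y) dx ∧ dy.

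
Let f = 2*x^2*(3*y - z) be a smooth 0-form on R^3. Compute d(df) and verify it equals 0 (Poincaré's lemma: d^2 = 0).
d(df) = 0

Step 1: df = sum_i (∂f/∂x_i) dx_i = (4*x*(3*y - z)) dx + (6*x^2) dy + (-2*x^2) dz.
Step 2: Apply d again. Using the 1-form formula, the coefficient of dx ∧ dy in d(df) is ∂^2 f/∂x ∂y - ∂^2 f/∂y ∂x = (12*x) - (12*x) = 0 (equality of mixed partials for smooth f).
Similarly for dx ∧ dz and dy ∧ dz — all coefficients vanish. So d(df) = 0.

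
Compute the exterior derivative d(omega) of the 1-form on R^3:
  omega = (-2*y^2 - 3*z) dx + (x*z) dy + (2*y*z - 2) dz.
d(omega) = (4*y + z) dx ∧ dy + (3) dx ∧ dz + (-x + 2*z) dy ∧ dz

For a 1-form omega = sum_i f_i dx_i, the exterior derivative is
  d(omega) = sum_{i < j} (∂f_j/∂x_i - ∂f_i/∂x_j) dx_i ∧ dx_j.
  coefficient of dx ∧ dy: ∂f_2/∂x - ∂f_1/∂y = ∂(x*z)/∂x - ∂(-2*y^2 - 3*z)/∂y = 4*y + z
  coefficient of dx ∧ dz: ∂f_3/∂x - ∂f_1/∂z = ∂(2*y*z - 2)/∂x - ∂(-2*y^2 - 3*z)/∂z = 3
  coefficient of dy ∧ dz: ∂f_3/∂y - ∂f_2/∂z = ∂(2*y*z - 2)/∂y - ∂(x*z)/∂z = -x + 2*z
Assembling: d(omega) = (4*y + z) dx ∧ dy + (3) dx ∧ dz + (-x + 2*z) dy ∧ dz.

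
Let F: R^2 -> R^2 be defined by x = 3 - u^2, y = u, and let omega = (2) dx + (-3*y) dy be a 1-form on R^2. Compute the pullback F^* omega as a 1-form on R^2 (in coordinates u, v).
F^* omega = (-7*u) du

Using F^*(f dg) = (f ∘ F) d(g ∘ F), substitute each coordinate x_i by F_i(u, v) in f_i, and replace dx_i by d F_i = (∂F_i/∂u) du + (∂F_i/∂v) dv.
  For the x component: f_1(F) = 2; d F_1 = (-2*u) du + (0) dv
  For the y component: f_2(F) = -3*u; d F_2 = (1) du + (0) dv
Combining and collecting du, dv coefficients:
  coeff of du: -7*u
  coeff of dv: 0
F^* omega = (-7*u) du.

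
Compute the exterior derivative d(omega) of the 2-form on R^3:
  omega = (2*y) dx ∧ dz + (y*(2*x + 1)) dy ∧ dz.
d(omega) = (2*y - 2) dx ∧ dy ∧ dz

For a 2-form omega = sum_{i<j} g_{ij} dx_i ∧ dx_j, the exterior derivative is
  d(omega) = sum_{i<j} d(g_{ij}) ∧ dx_i ∧ dx_j = sum_{i<j, k} (∂g_{ij}/∂x_k) dx_k ∧ dx_i ∧ dx_j.
Expand each term, using dx_k ∧ dx_i ∧ dx_j = sgn(permutation) dx_{(a)} ∧ dx_{(b)} ∧ dx_{(c)} with (a < b < c) sorted:
  d(2*y) includes (∂/∂y)(2*y) dy = (2) dy, which multiplied by dx ∧ dz gives (-2) dx ∧ dy ∧ dz
  d(y*(2*x + 1)) includes (∂/∂x)(y*(2*x + 1)) dx = (2*y) dx, which multiplied by dy ∧ dz gives (2*y) dx ∧ dy ∧ dz
Collecting like 3-forms: d(omega) = (2*y - 2) dx ∧ dy ∧ dz.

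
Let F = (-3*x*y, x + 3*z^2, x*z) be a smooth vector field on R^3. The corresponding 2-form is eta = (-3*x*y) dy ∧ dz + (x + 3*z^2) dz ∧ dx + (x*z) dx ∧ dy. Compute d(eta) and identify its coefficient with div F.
d(eta) = (x - 3*y) dx ∧ dy ∧ dz; div F = x - 3*y

For a 2-form in R^3 of the form above, applying d gives a 3-form with coefficient ∂P/∂x + ∂Q/∂y + ∂R/∂z:
  ∂P/∂x = -3*y
  ∂Q/∂y = 0
  ∂R/∂z = x
Sum = x - 3*y, which is exactly div F.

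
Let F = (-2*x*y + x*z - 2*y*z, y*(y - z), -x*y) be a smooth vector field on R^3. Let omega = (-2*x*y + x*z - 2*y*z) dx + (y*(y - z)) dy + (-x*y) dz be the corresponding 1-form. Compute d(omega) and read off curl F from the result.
d(omega) = (-x + y) dy ∧ dz + (x - y) dz ∧ dx + (2*x + 2*z) dx ∧ dy; curl F = (-x + y, x - y, 2*x + 2*z)

d omega = sum_{i<j} (∂f_j/∂x_i - ∂f_i/∂x_j) dx_i ∧ dx_j. Under the identification (dy ∧ dz, dz ∧ dx, dx ∧ dy) ↔ (e_x, e_y, e_z), the coefficients are exactly the components of curl F. Compute:
  ∂R/∂y - ∂Q/∂z = (-x) - (-y) = -x + y
  ∂P/∂z - ∂R/∂x = (x - 2*y) - (-y) = x - y
  ∂Q/∂x - ∂P/∂y = (0) - (-2*x - 2*z) = 2*x + 2*z.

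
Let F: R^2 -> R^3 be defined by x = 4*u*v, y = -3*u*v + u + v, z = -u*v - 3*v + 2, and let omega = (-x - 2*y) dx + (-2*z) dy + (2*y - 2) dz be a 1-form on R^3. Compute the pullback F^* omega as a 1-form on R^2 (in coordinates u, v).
F^* omega = (8*u*v^2 - 8*u*v - 28*v^2 + 20*v - 4) du + (8*u^2*v - 10*u^2 - 8*u*v + 8*u + 2) dv

Using F^*(f dg) = (f ∘ F) d(g ∘ F), substitute each coordinate x_i by F_i(u, v) in f_i, and replace dx_i by d F_i = (∂F_i/∂u) du + (∂F_i/∂v) dv.
  For the x component: f_1(F) = 2*u*v - 2*u - 2*v; d F_1 = (4*v) du + (4*u) dv
  For the y component: f_2(F) = 2*u*v + 6*v - 4; d F_2 = (1 - 3*v) du + (1 - 3*u) dv
  For the z component: f_3(F) = -6*u*v + 2*u + 2*v - 2; d F_3 = (-v) du + (-u - 3) dv
Combining and collecting du, dv coefficients:
  coeff of du: 8*u*v^2 - 8*u*v - 28*v^2 + 20*v - 4
  coeff of dv: 8*u^2*v - 10*u^2 - 8*u*v + 8*u + 2
F^* omega = (8*u*v^2 - 8*u*v - 28*v^2 + 20*v - 4) du + (8*u^2*v - 10*u^2 - 8*u*v + 8*u + 2) dv.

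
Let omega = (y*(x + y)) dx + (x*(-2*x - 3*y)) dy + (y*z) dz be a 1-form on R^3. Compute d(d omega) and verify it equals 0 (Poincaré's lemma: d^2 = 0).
d(d omega) = 0

Step 1: d omega = sum_{i<j} (∂f_j/∂x_i - ∂f_i/∂x_j) dx_i ∧ dx_j:
  coeff of dx ∧ dy: -5*x - 5*y
  coeff of dx ∧ dz: 0
  coeff of dy ∧ dz: z
Step 2: Apply d again to each 2-form coefficient. The only possible 3-form in R^3 is dx ∧ dy ∧ dz, with coefficient
  ∂(coeff of dy∧dz)/∂x - ∂(coeff of dx∧dz)/∂y + ∂(coeff of dx∧dy)/∂z
  = ∂/∂x (z) - ∂/∂y (0) + ∂/∂z (-5*x - 5*y).
Each of these terms simplifies to sums of mixed partials that cancel in pairs. The result is 0 (by equality of mixed partials for smooth functions — Schwarz / Clairaut).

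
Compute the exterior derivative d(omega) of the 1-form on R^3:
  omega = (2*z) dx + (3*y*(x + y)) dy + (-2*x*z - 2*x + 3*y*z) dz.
d(omega) = (3*y) dx ∧ dy + (-2*z - 4) dx ∧ dz + (3*z) dy ∧ dz

For a 1-form omega = sum_i f_i dx_i, the exterior derivative is
  d(omega) = sum_{i < j} (∂f_j/∂x_i - ∂f_i/∂x_j) dx_i ∧ dx_j.
  coefficient of dx ∧ dy: ∂f_2/∂x - ∂f_1/∂y = ∂(3*y*(x + y))/∂x - ∂(2*z)/∂y = 3*y
  coefficient of dx ∧ dz: ∂f_3/∂x - ∂f_1/∂z = ∂(-2*x*z - 2*x + 3*y*z)/∂x - ∂(2*z)/∂z = -2*z - 4
  coefficient of dy ∧ dz: ∂f_3/∂y - ∂f_2/∂z = ∂(-2*x*z - 2*x + 3*y*z)/∂y - ∂(3*y*(x + y))/∂z = 3*z
Assembling: d(omega) = (3*y) dx ∧ dy + (-2*z - 4) dx ∧ dz + (3*z) dy ∧ dz.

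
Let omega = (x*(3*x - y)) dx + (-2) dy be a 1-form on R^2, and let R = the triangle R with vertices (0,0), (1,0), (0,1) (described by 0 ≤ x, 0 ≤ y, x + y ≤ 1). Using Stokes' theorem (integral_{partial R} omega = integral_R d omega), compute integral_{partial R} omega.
integral_(partial R) omega = 1/6

Stokes: integral_partial_R omega = integral_R d omega with d omega = (∂Q/∂x - ∂P/∂y) dx ∧ dy.
  ∂Q/∂x = 0
  ∂P/∂y = -x
  integrand = ∂Q/∂x - ∂P/∂y = x.
Integrating over R: integral_0^1 integral_0^{1-x} (x) dy dx = 1/6.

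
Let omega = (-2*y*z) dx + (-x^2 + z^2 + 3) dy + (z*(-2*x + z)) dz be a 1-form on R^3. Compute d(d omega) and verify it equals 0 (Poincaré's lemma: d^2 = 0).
d(d omega) = 0

Step 1: d omega = sum_{i<j} (∂f_j/∂x_i - ∂f_i/∂x_j) dx_i ∧ dx_j:
  coeff of dx ∧ dy: -2*x + 2*z
  coeff of dx ∧ dz: 2*y - 2*z
  coeff of dy ∧ dz: -2*z
Step 2: Apply d again to each 2-form coefficient. The only possible 3-form in R^3 is dx ∧ dy ∧ dz, with coefficient
  ∂(coeff of dy∧dz)/∂x - ∂(coeff of dx∧dz)/∂y + ∂(coeff of dx∧dy)/∂z
  = ∂/∂x (-2*z) - ∂/∂y (2*y - 2*z) + ∂/∂z (-2*x + 2*z).
Each of these terms simplifies to sums of mixed partials that cancel in pairs. The result is 0 (by equality of mixed partials for smooth functions — Schwarz / Clairaut).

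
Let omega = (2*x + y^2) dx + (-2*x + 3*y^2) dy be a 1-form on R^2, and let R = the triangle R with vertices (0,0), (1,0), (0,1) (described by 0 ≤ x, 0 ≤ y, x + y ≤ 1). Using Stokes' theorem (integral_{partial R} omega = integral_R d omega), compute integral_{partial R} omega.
integral_(partial R) omega = -4/3

Stokes: integral_partial_R omega = integral_R d omega with d omega = (∂Q/∂x - ∂P/∂y) dx ∧ dy.
  ∂Q/∂x = -2
  ∂P/∂y = 2*y
  integrand = ∂Q/∂x - ∂P/∂y = -2*y - 2.
Integrating over R: integral_0^1 integral_0^{1-x} (-2*y - 2) dy dx = -4/3.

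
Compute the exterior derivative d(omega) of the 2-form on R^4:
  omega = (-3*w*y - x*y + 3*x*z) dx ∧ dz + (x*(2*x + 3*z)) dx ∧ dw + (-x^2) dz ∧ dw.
d(omega) = (3*w + x) dx ∧ dy ∧ dz + (-5*x - 3*y) dx ∧ dz ∧ dw

For a 2-form omega = sum_{i<j} g_{ij} dx_i ∧ dx_j, the exterior derivative is
  d(omega) = sum_{i<j} d(g_{ij}) ∧ dx_i ∧ dx_j = sum_{i<j, k} (∂g_{ij}/∂x_k) dx_k ∧ dx_i ∧ dx_j.
Expand each term, using dx_k ∧ dx_i ∧ dx_j = sgn(permutation) dx_{(a)} ∧ dx_{(b)} ∧ dx_{(c)} with (a < b < c) sorted:
  d(-3*w*y - x*y + 3*x*z) includes (∂/∂y)(-3*w*y - x*y + 3*x*z) dy = (-3*w - x) dy, which multiplied by dx ∧ dz gives (3*w + x) dx ∧ dy ∧ dz
  d(-3*w*y - x*y + 3*x*z) includes (∂/∂w)(-3*w*y - x*y + 3*x*z) dw = (-3*y) dw, which multiplied by dx ∧ dz gives (-3*y) dx ∧ dz ∧ dw
  d(x*(2*x + 3*z)) includes (∂/∂z)(x*(2*x + 3*z)) dz = (3*x) dz, which multiplied by dx ∧ dw gives (-3*x) dx ∧ dz ∧ dw
  d(-x^2) includes (∂/∂x)(-x^2) dx = (-2*x) dx, which multiplied by dz ∧ dw gives (-2*x) dx ∧ dz ∧ dw
Collecting like 3-forms: d(omega) = (3*w + x) dx ∧ dy ∧ dz + (-5*x - 3*y) dx ∧ dz ∧ dw.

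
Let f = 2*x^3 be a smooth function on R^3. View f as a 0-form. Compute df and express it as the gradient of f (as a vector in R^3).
df = (6*x^2) dx + (0) dy + (0) dz; grad f = (6*x^2, 0, 0)

For a 0-form f, d f = (∂f/∂x) dx + (∂f/∂y) dy + (∂f/∂z) dz. The components of the vector representation are exactly the entries of grad f in Cartesian coordinates:
  ∂f/∂x = 6*x^2
  ∂f/∂y = 0
  ∂f/∂z = 0.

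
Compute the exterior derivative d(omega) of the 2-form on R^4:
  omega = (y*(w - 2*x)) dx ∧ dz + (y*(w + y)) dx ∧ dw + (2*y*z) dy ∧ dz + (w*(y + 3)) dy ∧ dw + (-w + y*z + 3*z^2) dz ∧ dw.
d(omega) = (-w + 2*x) dx ∧ dy ∧ dz + (y) dx ∧ dz ∧ dw + (-w - 2*y) dx ∧ dy ∧ dw + (z) dy ∧ dz ∧ dw

For a 2-form omega = sum_{i<j} g_{ij} dx_i ∧ dx_j, the exterior derivative is
  d(omega) = sum_{i<j} d(g_{ij}) ∧ dx_i ∧ dx_j = sum_{i<j, k} (∂g_{ij}/∂x_k) dx_k ∧ dx_i ∧ dx_j.
Expand each term, using dx_k ∧ dx_i ∧ dx_j = sgn(permutation) dx_{(a)} ∧ dx_{(b)} ∧ dx_{(c)} with (a < b < c) sorted:
  d(y*(w - 2*x)) includes (∂/∂y)(y*(w - 2*x)) dy = (w - 2*x) dy, which multiplied by dx ∧ dz gives (-w + 2*x) dx ∧ dy ∧ dz
  d(y*(w - 2*x)) includes (∂/∂w)(y*(w - 2*x)) dw = (y) dw, which multiplied by dx ∧ dz gives (y) dx ∧ dz ∧ dw
  d(y*(w + y)) includes (∂/∂y)(y*(w + y)) dy = (w + 2*y) dy, which multiplied by dx ∧ dw gives (-w - 2*y) dx ∧ dy ∧ dw
  d(-w + y*z + 3*z^2) includes (∂/∂y)(-w + y*z + 3*z^2) dy = (z) dy, which multiplied by dz ∧ dw gives (z) dy ∧ dz ∧ dw
Collecting like 3-forms: d(omega) = (-w + 2*x) dx ∧ dy ∧ dz + (y) dx ∧ dz ∧ dw + (-w - 2*y) dx ∧ dy ∧ dw + (z) dy ∧ dz ∧ dw.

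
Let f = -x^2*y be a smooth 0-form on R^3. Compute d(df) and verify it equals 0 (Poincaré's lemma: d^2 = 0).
d(df) = 0

Step 1: df = sum_i (∂f/∂x_i) dx_i = (-2*x*y) dx + (-x^2) dy + (0) dz.
Step 2: Apply d again. Using the 1-form formula, the coefficient of dx ∧ dy in d(df) is ∂^2 f/∂x ∂y - ∂^2 f/∂y ∂x = (-2*x) - (-2*x) = 0 (equality of mixed partials for smooth f).
Similarly for dx ∧ dz and dy ∧ dz — all coefficients vanish. So d(df) = 0.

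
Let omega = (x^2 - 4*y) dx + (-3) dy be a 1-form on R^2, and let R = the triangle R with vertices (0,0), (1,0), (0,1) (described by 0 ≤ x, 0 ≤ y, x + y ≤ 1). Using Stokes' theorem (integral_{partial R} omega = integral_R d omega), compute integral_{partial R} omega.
integral_(partial R) omega = 2

Stokes: integral_partial_R omega = integral_R d omega with d omega = (∂Q/∂x - ∂P/∂y) dx ∧ dy.
  ∂Q/∂x = 0
  ∂P/∂y = -4
  integrand = ∂Q/∂x - ∂P/∂y = 4.
Integrating over R: integral_0^1 integral_0^{1-x} (4) dy dx = 2.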